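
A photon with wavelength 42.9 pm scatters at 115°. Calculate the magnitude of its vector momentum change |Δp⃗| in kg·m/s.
2.5091e-23 kg·m/s

Photon momentum magnitude is p = h/λ.

Initial momentum:
p₀ = h/λ = 6.6261e-34/4.2900e-11 = 1.5445e-23 kg·m/s

After scattering:
λ' = λ + Δλ = 42.9 + 3.4517 = 46.3517 pm
p' = h/λ' = 6.6261e-34/4.6352e-11 = 1.4295e-23 kg·m/s

Momentum is a vector; the scattered photon's direction makes angle θ = 115° with the incident direction. The magnitude of the vector change Δp⃗ = p⃗₀ − p⃗' is found from the law of cosines:
|Δp⃗|² = p₀² + p'² − 2p₀p'cos θ
|Δp⃗|² = (1.5445e-23)² + (1.4295e-23)² − 2·1.5445e-23·1.4295e-23·cos(115°)
|Δp⃗| = 2.5091e-23 kg·m/s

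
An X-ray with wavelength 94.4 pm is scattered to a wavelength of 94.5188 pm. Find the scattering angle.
18.00°

First find the wavelength shift:
Δλ = λ' - λ = 94.5188 - 94.4 = 0.1188 pm

Using Δλ = λ_C(1 - cos θ), with λ_C = h/(m_e·c) ≈ 2.42631024 pm:
cos θ = 1 - Δλ/λ_C
cos θ = 1 - 0.1188/2.42631024
cos θ = 0.951037

θ = arccos(0.951037)
θ = 18.00°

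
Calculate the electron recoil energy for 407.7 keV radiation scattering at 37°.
56.4339 keV

By energy conservation: K_e = E_initial - E_final

First find the scattered photon energy:
Initial wavelength: λ = hc/E = 3.0411 pm
Compton shift: Δλ = λ_C(1 - cos(37°)) = 0.4886 pm
Final wavelength: λ' = 3.0411 + 0.4886 = 3.5296 pm
Final photon energy: E' = hc/λ' = 351.2661 keV

Electron kinetic energy:
K_e = E - E' = 407.7000 - 351.2661 = 56.4339 keV

(Intermediate values are shown rounded; full precision is carried through to the final answer.)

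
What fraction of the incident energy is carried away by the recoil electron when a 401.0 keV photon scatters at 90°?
0.4397 (or 43.97%)

Calculate initial and final photon energies:

Initial: E₀ = 401.0 keV → λ₀ = 3.0919 pm
Compton shift: Δλ = 2.4263 pm
Final wavelength: λ' = 5.5182 pm
Final energy: E' = 224.6829 keV

Fractional energy loss:
(E₀ - E')/E₀ = (401.0000 - 224.6829)/401.0000
= 176.3171/401.0000
= 0.4397
= 43.97%

(Intermediate values are shown rounded; full precision is carried through to the final answer.)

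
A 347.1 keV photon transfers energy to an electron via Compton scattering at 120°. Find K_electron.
175.1736 keV

By energy conservation: K_e = E_initial - E_final

First find the scattered photon energy:
Initial wavelength: λ = hc/E = 3.5720 pm
Compton shift: Δλ = λ_C(1 - cos(120°)) = 3.6395 pm
Final wavelength: λ' = 3.5720 + 3.6395 = 7.2115 pm
Final photon energy: E' = hc/λ' = 171.9264 keV

Electron kinetic energy:
K_e = E - E' = 347.1000 - 171.9264 = 175.1736 keV

(Intermediate values are shown rounded; full precision is carried through to the final answer.)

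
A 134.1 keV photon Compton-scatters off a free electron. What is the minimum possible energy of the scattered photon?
87.9428 keV (at θ = 180°)

The scattered photon has minimum energy when its wavelength is maximum, i.e., when the Compton shift Δλ = λ_C(1 − cos θ) is maximum. This occurs at θ = 180° (backscattering), giving Δλ_max = 2λ_C = 4.8526 pm.

Initial wavelength: λ₀ = hc/E₀ = 9.2457 pm
Maximum final wavelength: λ'_max = λ₀ + 2λ_C = 9.2457 + 4.8526 = 14.0983 pm
Minimum final energy: E'_min = hc/λ'_max = 87.9428 keV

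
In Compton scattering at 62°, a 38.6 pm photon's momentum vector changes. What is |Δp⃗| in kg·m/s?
1.7403e-23 kg·m/s

Photon momentum magnitude is p = h/λ.

Initial momentum:
p₀ = h/λ = 6.6261e-34/3.8600e-11 = 1.7166e-23 kg·m/s

After scattering:
λ' = λ + Δλ = 38.6 + 1.2872 = 39.8872 pm
p' = h/λ' = 6.6261e-34/3.9887e-11 = 1.6612e-23 kg·m/s

Momentum is a vector; the scattered photon's direction makes angle θ = 62° with the incident direction. The magnitude of the vector change Δp⃗ = p⃗₀ − p⃗' is found from the law of cosines:
|Δp⃗|² = p₀² + p'² − 2p₀p'cos θ
|Δp⃗|² = (1.7166e-23)² + (1.6612e-23)² − 2·1.7166e-23·1.6612e-23·cos(62°)
|Δp⃗| = 1.7403e-23 kg·m/s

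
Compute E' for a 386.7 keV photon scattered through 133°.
170.1383 keV

First convert energy to wavelength:
λ = hc/E, with hc ≈ 1239.842 keV·pm (i.e. 1239.842 eV·nm)

For E = 386.7 keV = 386700 eV:
λ = 1239.842 keV·pm / 386.7 keV
λ = 3.2062 pm

Calculate the Compton shift:
Δλ = λ_C(1 - cos(133°)) = 2.4263 × 1.6820
Δλ = 4.0810 pm

Final wavelength:
λ' = 3.2062 + 4.0810 = 7.2873 pm

Final energy:
E' = hc/λ' = 1239.842 / 7.2873 = 170.1383 keV

(Intermediate values are shown rounded; full precision is carried through to the final answer.)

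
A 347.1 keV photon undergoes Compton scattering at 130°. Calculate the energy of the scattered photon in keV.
164.0455 keV

First convert energy to wavelength:
λ = hc/E, with hc ≈ 1239.842 keV·pm (i.e. 1239.842 eV·nm)

For E = 347.1 keV = 347100 eV:
λ = 1239.842 keV·pm / 347.1 keV
λ = 3.5720 pm

Calculate the Compton shift:
Δλ = λ_C(1 - cos(130°)) = 2.4263 × 1.6428
Δλ = 3.9859 pm

Final wavelength:
λ' = 3.5720 + 3.9859 = 7.5579 pm

Final energy:
E' = hc/λ' = 1239.842 / 7.5579 = 164.0455 keV

(Intermediate values are shown rounded; full precision is carried through to the final answer.)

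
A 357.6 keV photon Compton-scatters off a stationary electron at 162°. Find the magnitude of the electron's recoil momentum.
2.6911e-22 kg·m/s

The electron is initially at rest, so by conservation of momentum:
p⃗_e = p⃗₀ − p⃗'  (incident photon momentum minus scattered photon momentum)

Photon momentum magnitudes (p = h/λ = E/c):
λ₀ = hc/E₀ = 3.4671 pm → p₀ = h/λ₀ = 1.9111e-22 kg·m/s
Δλ = λ_C(1 − cos 162°) = 4.7339 pm
λ' = 8.2010 pm → p' = h/λ' = 8.0796e-23 kg·m/s

The scattered photon makes angle θ = 162° with the incident direction, so by the law of cosines:
|p⃗_e|² = p₀² + p'² − 2p₀p'cos θ
|p⃗_e|² = (1.9111e-22)² + (8.0796e-23)² − 2·1.9111e-22·8.0796e-23·cos(162°)
|p⃗_e| = 2.6911e-22 kg·m/s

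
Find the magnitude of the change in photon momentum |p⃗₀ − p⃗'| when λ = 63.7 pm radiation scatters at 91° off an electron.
1.4564e-23 kg·m/s

Photon momentum magnitude is p = h/λ.

Initial momentum:
p₀ = h/λ = 6.6261e-34/6.3700e-11 = 1.0402e-23 kg·m/s

After scattering:
λ' = λ + Δλ = 63.7 + 2.4687 = 66.1687 pm
p' = h/λ' = 6.6261e-34/6.6169e-11 = 1.0014e-23 kg·m/s

Momentum is a vector; the scattered photon's direction makes angle θ = 91° with the incident direction. The magnitude of the vector change Δp⃗ = p⃗₀ − p⃗' is found from the law of cosines:
|Δp⃗|² = p₀² + p'² − 2p₀p'cos θ
|Δp⃗|² = (1.0402e-23)² + (1.0014e-23)² − 2·1.0402e-23·1.0014e-23·cos(91°)
|Δp⃗| = 1.4564e-23 kg·m/s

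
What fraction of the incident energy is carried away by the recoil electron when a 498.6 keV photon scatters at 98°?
0.5264 (or 52.64%)

Calculate initial and final photon energies:

Initial: E₀ = 498.6 keV → λ₀ = 2.4866 pm
Compton shift: Δλ = 2.7640 pm
Final wavelength: λ' = 5.2506 pm
Final energy: E' = 236.1319 keV

Fractional energy loss:
(E₀ - E')/E₀ = (498.6000 - 236.1319)/498.6000
= 262.4681/498.6000
= 0.5264
= 52.64%

(Intermediate values are shown rounded; full precision is carried through to the final answer.)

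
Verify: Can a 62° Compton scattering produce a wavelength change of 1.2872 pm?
Yes, consistent

Calculate the expected shift for θ = 62°:

Δλ_expected = λ_C(1 - cos(62°))
Δλ_expected = 2.4263 × (1 - cos(62°))
Δλ_expected = 2.4263 × 0.5305
Δλ_expected = 1.2872 pm

Given shift: 1.2872 pm
Expected shift: 1.2872 pm
Difference: 0.0000 pm

The values match. This is consistent with Compton scattering at the stated angle.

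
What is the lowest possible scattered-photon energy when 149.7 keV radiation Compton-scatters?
94.3937 keV (at θ = 180°)

The scattered photon has minimum energy when its wavelength is maximum, i.e., when the Compton shift Δλ = λ_C(1 − cos θ) is maximum. This occurs at θ = 180° (backscattering), giving Δλ_max = 2λ_C = 4.8526 pm.

Initial wavelength: λ₀ = hc/E₀ = 8.2822 pm
Maximum final wavelength: λ'_max = λ₀ + 2λ_C = 8.2822 + 4.8526 = 13.1348 pm
Minimum final energy: E'_min = hc/λ'_max = 94.3937 keV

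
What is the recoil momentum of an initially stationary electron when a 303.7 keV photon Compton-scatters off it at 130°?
2.2411e-22 kg·m/s

The electron is initially at rest, so by conservation of momentum:
p⃗_e = p⃗₀ − p⃗'  (incident photon momentum minus scattered photon momentum)

Photon momentum magnitudes (p = h/λ = E/c):
λ₀ = hc/E₀ = 4.0825 pm → p₀ = h/λ₀ = 1.6231e-22 kg·m/s
Δλ = λ_C(1 − cos 130°) = 3.9859 pm
λ' = 8.0684 pm → p' = h/λ' = 8.2124e-23 kg·m/s

The scattered photon makes angle θ = 130° with the incident direction, so by the law of cosines:
|p⃗_e|² = p₀² + p'² − 2p₀p'cos θ
|p⃗_e|² = (1.6231e-22)² + (8.2124e-23)² − 2·1.6231e-22·8.2124e-23·cos(130°)
|p⃗_e| = 2.2411e-22 kg·m/s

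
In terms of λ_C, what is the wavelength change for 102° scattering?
1.2079 λ_C

The Compton shift formula is:
Δλ = λ_C(1 - cos θ)

Dividing both sides by λ_C:
Δλ/λ_C = 1 - cos θ

For θ = 102°:
Δλ/λ_C = 1 - cos(102°)
Δλ/λ_C = 1 - -0.2079
Δλ/λ_C = 1.2079

This means the shift is 1.2079 × λ_C = 2.9308 pm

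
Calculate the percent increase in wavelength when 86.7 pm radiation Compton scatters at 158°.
5.3932%

Calculate the Compton shift:
Δλ = λ_C(1 - cos(158°))
Δλ = 2.4263 × (1 - cos(158°))
Δλ = 2.4263 × 1.9272
Δλ = 4.6759 pm

Percentage change:
(Δλ/λ₀) × 100 = (4.6759/86.7) × 100
= 5.3932%

(Intermediate values are shown rounded; full precision is carried through to the final answer.)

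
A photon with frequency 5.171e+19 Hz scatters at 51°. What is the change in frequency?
6.945e+18 Hz (decrease)

Convert frequency to wavelength (c = 299792458 m/s):
λ₀ = c/f₀ = 299792458/5.171e+19 = 5.7975722e-12 m = 5.7976 pm

Calculate Compton shift:
Δλ = λ_C(1 - cos(51°)) = 0.8994 pm

Final wavelength:
λ' = λ₀ + Δλ = 5.7976 + 0.8994 = 6.6970 pm

Final frequency:
f' = c/λ' = 299792458/6.6969559e-12 = 4.4765482e+19 Hz

Frequency shift (decrease):
Δf = f₀ - f' = 5.171e+19 - 4.4765482e+19 = 6.945e+18 Hz

(Intermediate values are shown rounded; full precision is carried through to the final answer.)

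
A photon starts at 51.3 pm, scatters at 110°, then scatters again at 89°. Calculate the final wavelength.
56.9401 pm

Apply Compton shift twice:

First scattering at θ₁ = 110°:
Δλ₁ = λ_C(1 - cos(110°))
Δλ₁ = 2.4263 × 1.3420
Δλ₁ = 3.2562 pm

After first scattering:
λ₁ = 51.3 + 3.2562 = 54.5562 pm

Second scattering at θ₂ = 89°:
Δλ₂ = λ_C(1 - cos(89°))
Δλ₂ = 2.4263 × 0.9825
Δλ₂ = 2.3840 pm

Final wavelength:
λ₂ = 54.5562 + 2.3840 = 56.9401 pm

Total shift: Δλ_total = 3.2562 + 2.3840 = 5.6401 pm

(Intermediate values are shown rounded; full precision is carried through to the final answer.)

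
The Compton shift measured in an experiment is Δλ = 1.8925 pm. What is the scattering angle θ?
77.29°

From the Compton formula Δλ = λ_C(1 - cos θ), we can solve for θ:

cos θ = 1 - Δλ/λ_C

Given:
- Δλ = 1.8925 pm
- λ_C = h/(m_e·c) ≈ 2.42631024 pm

cos θ = 1 - 1.8925/2.42631024
cos θ = 1 - 0.779991
cos θ = 0.220009

θ = arccos(0.220009)
θ = 77.29°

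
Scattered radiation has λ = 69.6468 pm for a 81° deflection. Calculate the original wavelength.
67.6000 pm

From λ' = λ + Δλ, we have λ = λ' - Δλ

First calculate the Compton shift:
Δλ = λ_C(1 - cos θ)
Δλ = 2.4263 × (1 - cos(81°))
Δλ = 2.4263 × 0.8436
Δλ = 2.0468 pm

Initial wavelength:
λ = λ' - Δλ
λ = 69.6468 - 2.0468
λ = 67.6000 pm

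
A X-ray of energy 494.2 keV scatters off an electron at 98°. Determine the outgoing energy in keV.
235.1404 keV

First convert energy to wavelength:
λ = hc/E, with hc ≈ 1239.842 keV·pm (i.e. 1239.842 eV·nm)

For E = 494.2 keV = 494200 eV:
λ = 1239.842 keV·pm / 494.2 keV
λ = 2.5088 pm

Calculate the Compton shift:
Δλ = λ_C(1 - cos(98°)) = 2.4263 × 1.1392
Δλ = 2.7640 pm

Final wavelength:
λ' = 2.5088 + 2.7640 = 5.2728 pm

Final energy:
E' = hc/λ' = 1239.842 / 5.2728 = 235.1404 keV

(Intermediate values are shown rounded; full precision is carried through to the final answer.)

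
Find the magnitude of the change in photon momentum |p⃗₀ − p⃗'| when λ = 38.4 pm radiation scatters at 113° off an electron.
2.7626e-23 kg·m/s

Photon momentum magnitude is p = h/λ.

Initial momentum:
p₀ = h/λ = 6.6261e-34/3.8400e-11 = 1.7255e-23 kg·m/s

After scattering:
λ' = λ + Δλ = 38.4 + 3.3743 = 41.7743 pm
p' = h/λ' = 6.6261e-34/4.1774e-11 = 1.5862e-23 kg·m/s

Momentum is a vector; the scattered photon's direction makes angle θ = 113° with the incident direction. The magnitude of the vector change Δp⃗ = p⃗₀ − p⃗' is found from the law of cosines:
|Δp⃗|² = p₀² + p'² − 2p₀p'cos θ
|Δp⃗|² = (1.7255e-23)² + (1.5862e-23)² − 2·1.7255e-23·1.5862e-23·cos(113°)
|Δp⃗| = 2.7626e-23 kg·m/s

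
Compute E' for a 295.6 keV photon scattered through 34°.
268.9969 keV

First convert energy to wavelength:
λ = hc/E, with hc ≈ 1239.842 keV·pm (i.e. 1239.842 eV·nm)

For E = 295.6 keV = 295600 eV:
λ = 1239.842 keV·pm / 295.6 keV
λ = 4.1943 pm

Calculate the Compton shift:
Δλ = λ_C(1 - cos(34°)) = 2.4263 × 0.1710
Δλ = 0.4148 pm

Final wavelength:
λ' = 4.1943 + 0.4148 = 4.6091 pm

Final energy:
E' = hc/λ' = 1239.842 / 4.6091 = 268.9969 keV

(Intermediate values are shown rounded; full precision is carried through to the final answer.)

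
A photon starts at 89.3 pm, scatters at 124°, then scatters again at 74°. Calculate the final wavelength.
94.8406 pm

Apply Compton shift twice:

First scattering at θ₁ = 124°:
Δλ₁ = λ_C(1 - cos(124°))
Δλ₁ = 2.4263 × 1.5592
Δλ₁ = 3.7831 pm

After first scattering:
λ₁ = 89.3 + 3.7831 = 93.0831 pm

Second scattering at θ₂ = 74°:
Δλ₂ = λ_C(1 - cos(74°))
Δλ₂ = 2.4263 × 0.7244
Δλ₂ = 1.7575 pm

Final wavelength:
λ₂ = 93.0831 + 1.7575 = 94.8406 pm

Total shift: Δλ_total = 3.7831 + 1.7575 = 5.5406 pm

(Intermediate values are shown rounded; full precision is carried through to the final answer.)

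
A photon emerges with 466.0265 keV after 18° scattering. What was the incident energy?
487.7999 keV

Convert final energy to wavelength (hc ≈ 1239.842 keV·pm):
λ' = hc/E' = 1239.842 / 466.0265 = 2.6605 pm

Calculate the Compton shift:
Δλ = λ_C(1 - cos(18°))
Δλ = 2.4263 × (1 - cos(18°))
Δλ = 0.1188 pm

Initial wavelength:
λ = λ' - Δλ = 2.6605 - 0.1188 = 2.5417 pm

Initial energy:
E = hc/λ = 1239.842 / 2.5417 = 487.7999 keV

(Intermediate values are shown rounded; full precision is carried through to the final answer.)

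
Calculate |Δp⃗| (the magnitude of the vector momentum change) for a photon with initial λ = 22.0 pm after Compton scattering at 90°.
4.0534e-23 kg·m/s

Photon momentum magnitude is p = h/λ.

Initial momentum:
p₀ = h/λ = 6.6261e-34/2.2000e-11 = 3.0119e-23 kg·m/s

After scattering:
λ' = λ + Δλ = 22.0 + 2.4263 = 24.4263 pm
p' = h/λ' = 6.6261e-34/2.4426e-11 = 2.7127e-23 kg·m/s

Momentum is a vector; the scattered photon's direction makes angle θ = 90° with the incident direction. The magnitude of the vector change Δp⃗ = p⃗₀ − p⃗' is found from the law of cosines:
|Δp⃗|² = p₀² + p'² − 2p₀p'cos θ
|Δp⃗|² = (3.0119e-23)² + (2.7127e-23)² − 2·3.0119e-23·2.7127e-23·cos(90°)
|Δp⃗| = 4.0534e-23 kg·m/s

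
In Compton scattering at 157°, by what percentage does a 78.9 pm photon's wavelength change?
5.9059%

Calculate the Compton shift:
Δλ = λ_C(1 - cos(157°))
Δλ = 2.4263 × (1 - cos(157°))
Δλ = 2.4263 × 1.9205
Δλ = 4.6597 pm

Percentage change:
(Δλ/λ₀) × 100 = (4.6597/78.9) × 100
= 5.9059%

(Intermediate values are shown rounded; full precision is carried through to the final answer.)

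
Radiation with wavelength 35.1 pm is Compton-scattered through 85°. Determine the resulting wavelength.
37.3148 pm

Using the Compton scattering formula:
λ' = λ + Δλ = λ + λ_C(1 - cos θ)

Given:
- Initial wavelength λ = 35.1 pm
- Scattering angle θ = 85°
- Compton wavelength λ_C ≈ 2.4263 pm

Calculate the shift:
Δλ = 2.4263 × (1 - cos(85°))
Δλ = 2.4263 × 0.9128
Δλ = 2.2148 pm

Final wavelength:
λ' = 35.1 + 2.2148 = 37.3148 pm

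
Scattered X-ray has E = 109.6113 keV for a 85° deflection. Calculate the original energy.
136.3000 keV

Convert final energy to wavelength (hc ≈ 1239.842 keV·pm):
λ' = hc/E' = 1239.842 / 109.6113 = 11.3113 pm

Calculate the Compton shift:
Δλ = λ_C(1 - cos(85°))
Δλ = 2.4263 × (1 - cos(85°))
Δλ = 2.2148 pm

Initial wavelength:
λ = λ' - Δλ = 11.3113 - 2.2148 = 9.0964 pm

Initial energy:
E = hc/λ = 1239.842 / 9.0964 = 136.3000 keV

(Intermediate values are shown rounded; full precision is carried through to the final answer.)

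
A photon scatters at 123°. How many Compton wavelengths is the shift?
1.5446 λ_C

The Compton shift formula is:
Δλ = λ_C(1 - cos θ)

Dividing both sides by λ_C:
Δλ/λ_C = 1 - cos θ

For θ = 123°:
Δλ/λ_C = 1 - cos(123°)
Δλ/λ_C = 1 - -0.5446
Δλ/λ_C = 1.5446

This means the shift is 1.5446 × λ_C = 3.7478 pm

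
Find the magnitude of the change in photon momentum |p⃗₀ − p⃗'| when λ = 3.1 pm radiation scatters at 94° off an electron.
2.5038e-22 kg·m/s

Photon momentum magnitude is p = h/λ.

Initial momentum:
p₀ = h/λ = 6.6261e-34/3.1000e-12 = 2.1374e-22 kg·m/s

After scattering:
λ' = λ + Δλ = 3.1 + 2.5956 = 5.6956 pm
p' = h/λ' = 6.6261e-34/5.6956e-12 = 1.1634e-22 kg·m/s

Momentum is a vector; the scattered photon's direction makes angle θ = 94° with the incident direction. The magnitude of the vector change Δp⃗ = p⃗₀ − p⃗' is found from the law of cosines:
|Δp⃗|² = p₀² + p'² − 2p₀p'cos θ
|Δp⃗|² = (2.1374e-22)² + (1.1634e-22)² − 2·2.1374e-22·1.1634e-22·cos(94°)
|Δp⃗| = 2.5038e-22 kg·m/s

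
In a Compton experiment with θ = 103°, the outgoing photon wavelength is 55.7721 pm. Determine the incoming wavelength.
52.8000 pm

From λ' = λ + Δλ, we have λ = λ' - Δλ

First calculate the Compton shift:
Δλ = λ_C(1 - cos θ)
Δλ = 2.4263 × (1 - cos(103°))
Δλ = 2.4263 × 1.2250
Δλ = 2.9721 pm

Initial wavelength:
λ = λ' - Δλ
λ = 55.7721 - 2.9721
λ = 52.8000 pm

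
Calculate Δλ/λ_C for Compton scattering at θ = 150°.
1.8660 λ_C

The Compton shift formula is:
Δλ = λ_C(1 - cos θ)

Dividing both sides by λ_C:
Δλ/λ_C = 1 - cos θ

For θ = 150°:
Δλ/λ_C = 1 - cos(150°)
Δλ/λ_C = 1 - -0.8660
Δλ/λ_C = 1.8660

This means the shift is 1.8660 × λ_C = 4.5276 pm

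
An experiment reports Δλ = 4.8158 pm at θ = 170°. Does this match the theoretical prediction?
Yes, consistent

Calculate the expected shift for θ = 170°:

Δλ_expected = λ_C(1 - cos(170°))
Δλ_expected = 2.4263 × (1 - cos(170°))
Δλ_expected = 2.4263 × 1.9848
Δλ_expected = 4.8158 pm

Given shift: 4.8158 pm
Expected shift: 4.8158 pm
Difference: 0.0000 pm

The values match. This is consistent with Compton scattering at the stated angle.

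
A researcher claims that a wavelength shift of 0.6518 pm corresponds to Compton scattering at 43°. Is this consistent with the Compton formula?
Yes, consistent

Calculate the expected shift for θ = 43°:

Δλ_expected = λ_C(1 - cos(43°))
Δλ_expected = 2.4263 × (1 - cos(43°))
Δλ_expected = 2.4263 × 0.2686
Δλ_expected = 0.6518 pm

Given shift: 0.6518 pm
Expected shift: 0.6518 pm
Difference: 0.0000 pm

The values match. This is consistent with Compton scattering at the stated angle.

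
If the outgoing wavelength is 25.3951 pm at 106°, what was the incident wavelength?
22.3000 pm

From λ' = λ + Δλ, we have λ = λ' - Δλ

First calculate the Compton shift:
Δλ = λ_C(1 - cos θ)
Δλ = 2.4263 × (1 - cos(106°))
Δλ = 2.4263 × 1.2756
Δλ = 3.0951 pm

Initial wavelength:
λ = λ' - Δλ
λ = 25.3951 - 3.0951
λ = 22.3000 pm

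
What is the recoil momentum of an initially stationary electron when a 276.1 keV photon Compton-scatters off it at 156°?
2.1586e-22 kg·m/s

The electron is initially at rest, so by conservation of momentum:
p⃗_e = p⃗₀ − p⃗'  (incident photon momentum minus scattered photon momentum)

Photon momentum magnitudes (p = h/λ = E/c):
λ₀ = hc/E₀ = 4.4906 pm → p₀ = h/λ₀ = 1.4756e-22 kg·m/s
Δλ = λ_C(1 − cos 156°) = 4.6429 pm
λ' = 9.1334 pm → p' = h/λ' = 7.2548e-23 kg·m/s

The scattered photon makes angle θ = 156° with the incident direction, so by the law of cosines:
|p⃗_e|² = p₀² + p'² − 2p₀p'cos θ
|p⃗_e|² = (1.4756e-22)² + (7.2548e-23)² − 2·1.4756e-22·7.2548e-23·cos(156°)
|p⃗_e| = 2.1586e-22 kg·m/s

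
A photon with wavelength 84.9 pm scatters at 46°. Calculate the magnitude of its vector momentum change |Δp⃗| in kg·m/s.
6.0729e-24 kg·m/s

Photon momentum magnitude is p = h/λ.

Initial momentum:
p₀ = h/λ = 6.6261e-34/8.4900e-11 = 7.8046e-24 kg·m/s

After scattering:
λ' = λ + Δλ = 84.9 + 0.7409 = 85.6409 pm
p' = h/λ' = 6.6261e-34/8.5641e-11 = 7.7370e-24 kg·m/s

Momentum is a vector; the scattered photon's direction makes angle θ = 46° with the incident direction. The magnitude of the vector change Δp⃗ = p⃗₀ − p⃗' is found from the law of cosines:
|Δp⃗|² = p₀² + p'² − 2p₀p'cos θ
|Δp⃗|² = (7.8046e-24)² + (7.7370e-24)² − 2·7.8046e-24·7.7370e-24·cos(46°)
|Δp⃗| = 6.0729e-24 kg·m/s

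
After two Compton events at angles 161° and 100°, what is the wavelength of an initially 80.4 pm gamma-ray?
87.9681 pm

Apply Compton shift twice:

First scattering at θ₁ = 161°:
Δλ₁ = λ_C(1 - cos(161°))
Δλ₁ = 2.4263 × 1.9455
Δλ₁ = 4.7204 pm

After first scattering:
λ₁ = 80.4 + 4.7204 = 85.1204 pm

Second scattering at θ₂ = 100°:
Δλ₂ = λ_C(1 - cos(100°))
Δλ₂ = 2.4263 × 1.1736
Δλ₂ = 2.8476 pm

Final wavelength:
λ₂ = 85.1204 + 2.8476 = 87.9681 pm

Total shift: Δλ_total = 4.7204 + 2.8476 = 7.5681 pm

(Intermediate values are shown rounded; full precision is carried through to the final answer.)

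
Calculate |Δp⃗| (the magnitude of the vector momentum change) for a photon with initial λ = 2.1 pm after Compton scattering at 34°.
1.7645e-22 kg·m/s

Photon momentum magnitude is p = h/λ.

Initial momentum:
p₀ = h/λ = 6.6261e-34/2.1000e-12 = 3.1553e-22 kg·m/s

After scattering:
λ' = λ + Δλ = 2.1 + 0.4148 = 2.5148 pm
p' = h/λ' = 6.6261e-34/2.5148e-12 = 2.6348e-22 kg·m/s

Momentum is a vector; the scattered photon's direction makes angle θ = 34° with the incident direction. The magnitude of the vector change Δp⃗ = p⃗₀ − p⃗' is found from the law of cosines:
|Δp⃗|² = p₀² + p'² − 2p₀p'cos θ
|Δp⃗|² = (3.1553e-22)² + (2.6348e-22)² − 2·3.1553e-22·2.6348e-22·cos(34°)
|Δp⃗| = 1.7645e-22 kg·m/s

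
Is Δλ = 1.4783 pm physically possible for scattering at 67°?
Yes, consistent

Calculate the expected shift for θ = 67°:

Δλ_expected = λ_C(1 - cos(67°))
Δλ_expected = 2.4263 × (1 - cos(67°))
Δλ_expected = 2.4263 × 0.6093
Δλ_expected = 1.4783 pm

Given shift: 1.4783 pm
Expected shift: 1.4783 pm
Difference: 0.0000 pm

The values match. This is consistent with Compton scattering at the stated angle.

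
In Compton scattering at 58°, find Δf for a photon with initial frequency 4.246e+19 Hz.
5.905e+18 Hz (decrease)

Convert frequency to wavelength (c = 299792458 m/s):
λ₀ = c/f₀ = 299792458/4.246e+19 = 7.0605854e-12 m = 7.0606 pm

Calculate Compton shift:
Δλ = λ_C(1 - cos(58°)) = 1.1406 pm

Final wavelength:
λ' = λ₀ + Δλ = 7.0606 + 1.1406 = 8.2011 pm

Final frequency:
f' = c/λ' = 299792458/8.2011471e-12 = 3.6554942e+19 Hz

Frequency shift (decrease):
Δf = f₀ - f' = 4.246e+19 - 3.6554942e+19 = 5.905e+18 Hz

(Intermediate values are shown rounded; full precision is carried through to the final answer.)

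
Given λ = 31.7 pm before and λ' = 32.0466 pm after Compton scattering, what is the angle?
31.00°

First find the wavelength shift:
Δλ = λ' - λ = 32.0466 - 31.7 = 0.3466 pm

Using Δλ = λ_C(1 - cos θ), with λ_C = h/(m_e·c) ≈ 2.42631024 pm:
cos θ = 1 - Δλ/λ_C
cos θ = 1 - 0.3466/2.42631024
cos θ = 0.857149

θ = arccos(0.857149)
θ = 31.00°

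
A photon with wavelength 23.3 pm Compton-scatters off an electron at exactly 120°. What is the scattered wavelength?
26.9395 pm

Using the Compton formula: λ' = λ + λ_C(1 − cos θ)

For θ = 120°, cos θ = -1/2 (exact) = -0.5000, so:
1 − cos 120° = 1 − (-1/2) = 1.5000

Δλ = λ_C × 1.5000 = 2.4263 × 1.5000 = 3.6395 pm

λ' = 23.3 + 3.6395 = 26.9395 pm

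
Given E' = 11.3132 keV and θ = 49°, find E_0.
11.4000 keV

Convert final energy to wavelength (hc ≈ 1239.842 keV·pm):
λ' = hc/E' = 1239.842 / 11.3132 = 109.5925 pm

Calculate the Compton shift:
Δλ = λ_C(1 - cos(49°))
Δλ = 2.4263 × (1 - cos(49°))
Δλ = 0.8345 pm

Initial wavelength:
λ = λ' - Δλ = 109.5925 - 0.8345 = 108.7580 pm

Initial energy:
E = hc/λ = 1239.842 / 108.7580 = 11.4000 keV

(Intermediate values are shown rounded; full precision is carried through to the final answer.)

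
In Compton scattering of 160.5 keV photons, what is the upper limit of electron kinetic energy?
61.9238 keV

Maximum energy transfer occurs at θ = 180° (backscattering).

Initial photon: E₀ = 160.5 keV → λ₀ = 7.7249 pm

Maximum Compton shift (at 180°):
Δλ_max = 2λ_C = 2 × 2.4263 = 4.8526 pm

Final wavelength:
λ' = 7.7249 + 4.8526 = 12.5775 pm

Minimum photon energy (maximum energy to electron):
E'_min = hc/λ' = 98.5762 keV

Maximum electron kinetic energy:
K_max = E₀ - E'_min = 160.5000 - 98.5762 = 61.9238 keV

(Intermediate values are shown rounded; full precision is carried through to the final answer.)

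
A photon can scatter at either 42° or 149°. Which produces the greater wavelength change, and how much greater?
149° produces the larger shift by a factor of 7.230

Calculate both shifts using Δλ = λ_C(1 - cos θ):

For θ₁ = 42°:
Δλ₁ = 2.4263 × (1 - cos(42°))
Δλ₁ = 2.4263 × 0.2569
Δλ₁ = 0.6232 pm

For θ₂ = 149°:
Δλ₂ = 2.4263 × (1 - cos(149°))
Δλ₂ = 2.4263 × 1.8572
Δλ₂ = 4.5061 pm

The 149° angle produces the larger shift.
Ratio: 4.5061/0.6232 = 7.230

(Intermediate values are shown rounded; full precision is carried through to the final answer.)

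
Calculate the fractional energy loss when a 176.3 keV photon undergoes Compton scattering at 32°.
0.0498 (or 4.98%)

Calculate initial and final photon energies:

Initial: E₀ = 176.3 keV → λ₀ = 7.0326 pm
Compton shift: Δλ = 0.3687 pm
Final wavelength: λ' = 7.4013 pm
Final energy: E' = 167.5179 keV

Fractional energy loss:
(E₀ - E')/E₀ = (176.3000 - 167.5179)/176.3000
= 8.7821/176.3000
= 0.0498
= 4.98%

(Intermediate values are shown rounded; full precision is carried through to the final answer.)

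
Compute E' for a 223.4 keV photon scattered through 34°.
207.8639 keV

First convert energy to wavelength:
λ = hc/E, with hc ≈ 1239.842 keV·pm (i.e. 1239.842 eV·nm)

For E = 223.4 keV = 223400 eV:
λ = 1239.842 keV·pm / 223.4 keV
λ = 5.5499 pm

Calculate the Compton shift:
Δλ = λ_C(1 - cos(34°)) = 2.4263 × 0.1710
Δλ = 0.4148 pm

Final wavelength:
λ' = 5.5499 + 0.4148 = 5.9647 pm

Final energy:
E' = hc/λ' = 1239.842 / 5.9647 = 207.8639 keV

(Intermediate values are shown rounded; full precision is carried through to the final answer.)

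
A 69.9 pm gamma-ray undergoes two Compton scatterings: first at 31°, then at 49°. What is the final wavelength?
71.0811 pm

Apply Compton shift twice:

First scattering at θ₁ = 31°:
Δλ₁ = λ_C(1 - cos(31°))
Δλ₁ = 2.4263 × 0.1428
Δλ₁ = 0.3466 pm

After first scattering:
λ₁ = 69.9 + 0.3466 = 70.2466 pm

Second scattering at θ₂ = 49°:
Δλ₂ = λ_C(1 - cos(49°))
Δλ₂ = 2.4263 × 0.3439
Δλ₂ = 0.8345 pm

Final wavelength:
λ₂ = 70.2466 + 0.8345 = 71.0811 pm

Total shift: Δλ_total = 0.3466 + 0.8345 = 1.1811 pm

(Intermediate values are shown rounded; full precision is carried through to the final answer.)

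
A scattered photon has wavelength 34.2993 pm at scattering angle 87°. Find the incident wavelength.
32.0000 pm

From λ' = λ + Δλ, we have λ = λ' - Δλ

First calculate the Compton shift:
Δλ = λ_C(1 - cos θ)
Δλ = 2.4263 × (1 - cos(87°))
Δλ = 2.4263 × 0.9477
Δλ = 2.2993 pm

Initial wavelength:
λ = λ' - Δλ
λ = 34.2993 - 2.2993
λ = 32.0000 pm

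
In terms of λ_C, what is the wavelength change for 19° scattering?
0.0545 λ_C

The Compton shift formula is:
Δλ = λ_C(1 - cos θ)

Dividing both sides by λ_C:
Δλ/λ_C = 1 - cos θ

For θ = 19°:
Δλ/λ_C = 1 - cos(19°)
Δλ/λ_C = 1 - 0.9455
Δλ/λ_C = 0.0545

This means the shift is 0.0545 × λ_C = 0.1322 pm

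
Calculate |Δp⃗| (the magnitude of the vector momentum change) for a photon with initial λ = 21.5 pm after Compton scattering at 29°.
1.5331e-23 kg·m/s

Photon momentum magnitude is p = h/λ.

Initial momentum:
p₀ = h/λ = 6.6261e-34/2.1500e-11 = 3.0819e-23 kg·m/s

After scattering:
λ' = λ + Δλ = 21.5 + 0.3042 = 21.8042 pm
p' = h/λ' = 6.6261e-34/2.1804e-11 = 3.0389e-23 kg·m/s

Momentum is a vector; the scattered photon's direction makes angle θ = 29° with the incident direction. The magnitude of the vector change Δp⃗ = p⃗₀ − p⃗' is found from the law of cosines:
|Δp⃗|² = p₀² + p'² − 2p₀p'cos θ
|Δp⃗|² = (3.0819e-23)² + (3.0389e-23)² − 2·3.0819e-23·3.0389e-23·cos(29°)
|Δp⃗| = 1.5331e-23 kg·m/s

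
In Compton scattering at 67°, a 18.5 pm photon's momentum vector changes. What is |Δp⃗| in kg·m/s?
3.8138e-23 kg·m/s

Photon momentum magnitude is p = h/λ.

Initial momentum:
p₀ = h/λ = 6.6261e-34/1.8500e-11 = 3.5817e-23 kg·m/s

After scattering:
λ' = λ + Δλ = 18.5 + 1.4783 = 19.9783 pm
p' = h/λ' = 6.6261e-34/1.9978e-11 = 3.3166e-23 kg·m/s

Momentum is a vector; the scattered photon's direction makes angle θ = 67° with the incident direction. The magnitude of the vector change Δp⃗ = p⃗₀ − p⃗' is found from the law of cosines:
|Δp⃗|² = p₀² + p'² − 2p₀p'cos θ
|Δp⃗|² = (3.5817e-23)² + (3.3166e-23)² − 2·3.5817e-23·3.3166e-23·cos(67°)
|Δp⃗| = 3.8138e-23 kg·m/s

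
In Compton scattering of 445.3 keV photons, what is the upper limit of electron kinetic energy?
282.9513 keV

Maximum energy transfer occurs at θ = 180° (backscattering).

Initial photon: E₀ = 445.3 keV → λ₀ = 2.7843 pm

Maximum Compton shift (at 180°):
Δλ_max = 2λ_C = 2 × 2.4263 = 4.8526 pm

Final wavelength:
λ' = 2.7843 + 4.8526 = 7.6369 pm

Minimum photon energy (maximum energy to electron):
E'_min = hc/λ' = 162.3487 keV

Maximum electron kinetic energy:
K_max = E₀ - E'_min = 445.3000 - 162.3487 = 282.9513 keV

(Intermediate values are shown rounded; full precision is carried through to the final answer.)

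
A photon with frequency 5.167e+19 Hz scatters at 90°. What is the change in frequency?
1.524e+19 Hz (decrease)

Convert frequency to wavelength (c = 299792458 m/s):
λ₀ = c/f₀ = 299792458/5.167e+19 = 5.8020603e-12 m = 5.8021 pm

Calculate Compton shift:
Δλ = λ_C(1 - cos(90°)) = 2.4263 pm

Final wavelength:
λ' = λ₀ + Δλ = 5.8021 + 2.4263 = 8.2284 pm

Final frequency:
f' = c/λ' = 299792458/8.2283706e-12 = 3.6434001e+19 Hz

Frequency shift (decrease):
Δf = f₀ - f' = 5.167e+19 - 3.6434001e+19 = 1.524e+19 Hz

(Intermediate values are shown rounded; full precision is carried through to the final answer.)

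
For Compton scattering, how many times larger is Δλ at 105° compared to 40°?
105° produces the larger shift by a factor of 5.381

Calculate both shifts using Δλ = λ_C(1 - cos θ):

For θ₁ = 40°:
Δλ₁ = 2.4263 × (1 - cos(40°))
Δλ₁ = 2.4263 × 0.2340
Δλ₁ = 0.5676 pm

For θ₂ = 105°:
Δλ₂ = 2.4263 × (1 - cos(105°))
Δλ₂ = 2.4263 × 1.2588
Δλ₂ = 3.0543 pm

The 105° angle produces the larger shift.
Ratio: 3.0543/0.5676 = 5.381

(Intermediate values are shown rounded; full precision is carried through to the final answer.)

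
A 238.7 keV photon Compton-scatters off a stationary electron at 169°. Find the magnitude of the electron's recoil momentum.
1.9301e-22 kg·m/s

The electron is initially at rest, so by conservation of momentum:
p⃗_e = p⃗₀ − p⃗'  (incident photon momentum minus scattered photon momentum)

Photon momentum magnitudes (p = h/λ = E/c):
λ₀ = hc/E₀ = 5.1941 pm → p₀ = h/λ₀ = 1.2757e-22 kg·m/s
Δλ = λ_C(1 − cos 169°) = 4.8080 pm
λ' = 10.0022 pm → p' = h/λ' = 6.6246e-23 kg·m/s

The scattered photon makes angle θ = 169° with the incident direction, so by the law of cosines:
|p⃗_e|² = p₀² + p'² − 2p₀p'cos θ
|p⃗_e|² = (1.2757e-22)² + (6.6246e-23)² − 2·1.2757e-22·6.6246e-23·cos(169°)
|p⃗_e| = 1.9301e-22 kg·m/s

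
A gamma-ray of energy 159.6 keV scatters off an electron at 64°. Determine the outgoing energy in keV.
135.7820 keV

First convert energy to wavelength:
λ = hc/E, with hc ≈ 1239.842 keV·pm (i.e. 1239.842 eV·nm)

For E = 159.6 keV = 159600 eV:
λ = 1239.842 keV·pm / 159.6 keV
λ = 7.7684 pm

Calculate the Compton shift:
Δλ = λ_C(1 - cos(64°)) = 2.4263 × 0.5616
Δλ = 1.3627 pm

Final wavelength:
λ' = 7.7684 + 1.3627 = 9.1311 pm

Final energy:
E' = hc/λ' = 1239.842 / 9.1311 = 135.7820 keV

(Intermediate values are shown rounded; full precision is carried through to the final answer.)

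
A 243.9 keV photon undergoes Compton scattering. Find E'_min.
124.7825 keV (at θ = 180°)

The scattered photon has minimum energy when its wavelength is maximum, i.e., when the Compton shift Δλ = λ_C(1 − cos θ) is maximum. This occurs at θ = 180° (backscattering), giving Δλ_max = 2λ_C = 4.8526 pm.

Initial wavelength: λ₀ = hc/E₀ = 5.0834 pm
Maximum final wavelength: λ'_max = λ₀ + 2λ_C = 5.0834 + 4.8526 = 9.9360 pm
Minimum final energy: E'_min = hc/λ'_max = 124.7825 keV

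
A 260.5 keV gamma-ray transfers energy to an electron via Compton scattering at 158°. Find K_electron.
129.0970 keV

By energy conservation: K_e = E_initial - E_final

First find the scattered photon energy:
Initial wavelength: λ = hc/E = 4.7595 pm
Compton shift: Δλ = λ_C(1 - cos(158°)) = 4.6759 pm
Final wavelength: λ' = 4.7595 + 4.6759 = 9.4354 pm
Final photon energy: E' = hc/λ' = 131.4030 keV

Electron kinetic energy:
K_e = E - E' = 260.5000 - 131.4030 = 129.0970 keV

(Intermediate values are shown rounded; full precision is carried through to the final answer.)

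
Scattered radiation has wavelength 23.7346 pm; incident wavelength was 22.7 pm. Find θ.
55.00°

First find the wavelength shift:
Δλ = λ' - λ = 23.7346 - 22.7 = 1.0346 pm

Using Δλ = λ_C(1 - cos θ), with λ_C = h/(m_e·c) ≈ 2.42631024 pm:
cos θ = 1 - Δλ/λ_C
cos θ = 1 - 1.0346/2.42631024
cos θ = 0.573591

θ = arccos(0.573591)
θ = 55.00°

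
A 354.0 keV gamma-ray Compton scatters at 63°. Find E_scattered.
256.8467 keV

First convert energy to wavelength:
λ = hc/E, with hc ≈ 1239.842 keV·pm (i.e. 1239.842 eV·nm)

For E = 354.0 keV = 354000 eV:
λ = 1239.842 keV·pm / 354.0 keV
λ = 3.5024 pm

Calculate the Compton shift:
Δλ = λ_C(1 - cos(63°)) = 2.4263 × 0.5460
Δλ = 1.3248 pm

Final wavelength:
λ' = 3.5024 + 1.3248 = 4.8272 pm

Final energy:
E' = hc/λ' = 1239.842 / 4.8272 = 256.8467 keV

(Intermediate values are shown rounded; full precision is carried through to the final answer.)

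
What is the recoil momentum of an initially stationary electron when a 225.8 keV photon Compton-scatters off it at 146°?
1.7991e-22 kg·m/s

The electron is initially at rest, so by conservation of momentum:
p⃗_e = p⃗₀ − p⃗'  (incident photon momentum minus scattered photon momentum)

Photon momentum magnitudes (p = h/λ = E/c):
λ₀ = hc/E₀ = 5.4909 pm → p₀ = h/λ₀ = 1.2067e-22 kg·m/s
Δλ = λ_C(1 − cos 146°) = 4.4378 pm
λ' = 9.9287 pm → p' = h/λ' = 6.6737e-23 kg·m/s

The scattered photon makes angle θ = 146° with the incident direction, so by the law of cosines:
|p⃗_e|² = p₀² + p'² − 2p₀p'cos θ
|p⃗_e|² = (1.2067e-22)² + (6.6737e-23)² − 2·1.2067e-22·6.6737e-23·cos(146°)
|p⃗_e| = 1.7991e-22 kg·m/s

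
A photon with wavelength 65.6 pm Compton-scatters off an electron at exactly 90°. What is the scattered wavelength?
68.0263 pm

Using the Compton formula: λ' = λ + λ_C(1 − cos θ)

For θ = 90°, cos θ = 0 (exact) = 0.0000, so:
1 − cos 90° = 1 − (0) = 1.0000

Δλ = λ_C × 1.0000 = 2.4263 × 1.0000 = 2.4263 pm

λ' = 65.6 + 2.4263 = 68.0263 pm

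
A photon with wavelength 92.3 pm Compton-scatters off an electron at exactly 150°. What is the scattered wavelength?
96.8276 pm

Using the Compton formula: λ' = λ + λ_C(1 − cos θ)

For θ = 150°, cos θ = -√3/2 (exact) ≈ -0.8660, so:
1 − cos 150° = 1 − (-√3/2) ≈ 1.8660

Δλ = λ_C × 1.8660 = 2.4263 × 1.8660 = 4.5276 pm

λ' = 92.3 + 4.5276 = 96.8276 pm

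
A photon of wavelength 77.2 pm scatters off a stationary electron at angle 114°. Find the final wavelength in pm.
80.6132 pm

Using the Compton scattering formula:
λ' = λ + Δλ = λ + λ_C(1 - cos θ)

Given:
- Initial wavelength λ = 77.2 pm
- Scattering angle θ = 114°
- Compton wavelength λ_C ≈ 2.4263 pm

Calculate the shift:
Δλ = 2.4263 × (1 - cos(114°))
Δλ = 2.4263 × 1.4067
Δλ = 3.4132 pm

Final wavelength:
λ' = 77.2 + 3.4132 = 80.6132 pm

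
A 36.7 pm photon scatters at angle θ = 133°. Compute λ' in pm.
40.7810 pm

Using the Compton scattering formula:
λ' = λ + Δλ = λ + λ_C(1 - cos θ)

Given:
- Initial wavelength λ = 36.7 pm
- Scattering angle θ = 133°
- Compton wavelength λ_C ≈ 2.4263 pm

Calculate the shift:
Δλ = 2.4263 × (1 - cos(133°))
Δλ = 2.4263 × 1.6820
Δλ = 4.0810 pm

Final wavelength:
λ' = 36.7 + 4.0810 = 40.7810 pm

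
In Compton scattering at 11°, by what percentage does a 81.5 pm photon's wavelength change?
0.0547%

Calculate the Compton shift:
Δλ = λ_C(1 - cos(11°))
Δλ = 2.4263 × (1 - cos(11°))
Δλ = 2.4263 × 0.0184
Δλ = 0.0446 pm

Percentage change:
(Δλ/λ₀) × 100 = (0.0446/81.5) × 100
= 0.0547%

(Intermediate values are shown rounded; full precision is carried through to the final answer.)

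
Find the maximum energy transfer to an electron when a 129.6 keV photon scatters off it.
43.6151 keV

Maximum energy transfer occurs at θ = 180° (backscattering).

Initial photon: E₀ = 129.6 keV → λ₀ = 9.5667 pm

Maximum Compton shift (at 180°):
Δλ_max = 2λ_C = 2 × 2.4263 = 4.8526 pm

Final wavelength:
λ' = 9.5667 + 4.8526 = 14.4193 pm

Minimum photon energy (maximum energy to electron):
E'_min = hc/λ' = 85.9849 keV

Maximum electron kinetic energy:
K_max = E₀ - E'_min = 129.6000 - 85.9849 = 43.6151 keV

(Intermediate values are shown rounded; full precision is carried through to the final answer.)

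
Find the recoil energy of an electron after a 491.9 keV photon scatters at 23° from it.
34.9664 keV

By energy conservation: K_e = E_initial - E_final

First find the scattered photon energy:
Initial wavelength: λ = hc/E = 2.5205 pm
Compton shift: Δλ = λ_C(1 - cos(23°)) = 0.1929 pm
Final wavelength: λ' = 2.5205 + 0.1929 = 2.7134 pm
Final photon energy: E' = hc/λ' = 456.9336 keV

Electron kinetic energy:
K_e = E - E' = 491.9000 - 456.9336 = 34.9664 keV

(Intermediate values are shown rounded; full precision is carried through to the final answer.)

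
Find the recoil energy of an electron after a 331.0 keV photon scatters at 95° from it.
136.7747 keV

By energy conservation: K_e = E_initial - E_final

First find the scattered photon energy:
Initial wavelength: λ = hc/E = 3.7457 pm
Compton shift: Δλ = λ_C(1 - cos(95°)) = 2.6378 pm
Final wavelength: λ' = 3.7457 + 2.6378 = 6.3835 pm
Final photon energy: E' = hc/λ' = 194.2253 keV

Electron kinetic energy:
K_e = E - E' = 331.0000 - 194.2253 = 136.7747 keV

(Intermediate values are shown rounded; full precision is carried through to the final answer.)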